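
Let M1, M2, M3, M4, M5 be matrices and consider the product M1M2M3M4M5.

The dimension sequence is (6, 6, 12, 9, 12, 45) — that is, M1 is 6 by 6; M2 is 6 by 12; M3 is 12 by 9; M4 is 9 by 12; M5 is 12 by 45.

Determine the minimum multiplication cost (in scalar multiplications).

Adjacent pairs: M1M2 = 6·6·12 = 432; M2M3 = 6·12·9 = 648; M3M4 = 12·9·12 = 1296; M4M5 = 9·12·45 = 4860.
Length 3: M1..M3: k=1: 0+648+6·6·9=972; k=2: 432+0+6·12·9=1080 → min 972 | M2..M4: k=2: 0+1296+6·12·12=2160; k=3: 648+0+6·9·12=1296 → min 1296 | M3..M5: k=3: 0+4860+12·9·45=9720; k=4: 1296+0+12·12·45=7776 → min 7776.
Length 4: M1..M4: k=1: 0+1296+6·6·12=1728; k=2: 432+1296+6·12·12=2592; k=3: 972+0+6·9·12=1620 → min 1620 | M2..M5: k=2: 0+7776+6·12·45=11016; k=3: 648+4860+6·9·45=7938; k=4: 1296+0+6·12·45=4536 → min 4536.
Length 5: M1..M5: k=1: 0+4536+6·6·45=6156; k=2: 432+7776+6·12·45=11448; k=3: 972+4860+6·9·45=8262; k=4: 1620+0+6·12·45=4860 → min 4860.
Optimal order: (((M1(M2M3))M4)M5) with cost 4860.

4860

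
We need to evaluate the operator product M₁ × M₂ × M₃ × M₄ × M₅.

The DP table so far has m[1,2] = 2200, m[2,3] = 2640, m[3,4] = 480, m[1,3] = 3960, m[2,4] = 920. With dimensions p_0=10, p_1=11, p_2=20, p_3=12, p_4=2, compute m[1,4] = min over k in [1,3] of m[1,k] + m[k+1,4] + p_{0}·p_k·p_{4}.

1140

m[1,4] = min over k∈[1,3] of m[1,k]+m[k+1,4]+p_{0}·p_k·p_{4}.
k=1: 0 + 920 + 10·11·2 = 1140; k=2: 2200 + 480 + 10·20·2 = 3080; k=3: 3960 + 0 + 10·12·2 = 4200.
Minimum: 1140 at k=1.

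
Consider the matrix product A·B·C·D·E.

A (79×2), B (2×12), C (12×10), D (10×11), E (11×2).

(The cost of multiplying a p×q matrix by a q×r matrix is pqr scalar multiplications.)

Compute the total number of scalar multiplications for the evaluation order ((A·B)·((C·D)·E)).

(A·B): 79×2 by 2×12 → 79×12, cost 79·2·12 = 1896
(C·D): 12×10 by 10×11 → 12×11, cost 12·10·11 = 1320
((C·D)·E): 12×11 by 11×2 → 12×2, cost 12·11·2 = 264; cumulative 1584
((A·B)·((C·D)·E)): 79×12 by 12×2 → 79×2, cost 79·12·2 = 1896; cumulative 5376
Total: 5376 scalar multiplications.

5376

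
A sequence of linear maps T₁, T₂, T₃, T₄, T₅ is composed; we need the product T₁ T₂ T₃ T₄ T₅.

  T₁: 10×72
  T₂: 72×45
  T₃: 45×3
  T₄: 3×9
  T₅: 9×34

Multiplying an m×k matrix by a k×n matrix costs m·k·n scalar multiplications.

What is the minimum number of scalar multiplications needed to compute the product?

13818

Adjacent pairs: T₁T₂ = 10·72·45 = 32400; T₂T₃ = 72·45·3 = 9720; T₃T₄ = 45·3·9 = 1215; T₄T₅ = 3·9·34 = 918.
Length 3: T₁..T₃: k=1: 0+9720+10·72·3=11880; k=2: 32400+0+10·45·3=33750 → min 11880 | T₂..T₄: k=2: 0+1215+72·45·9=30375; k=3: 9720+0+72·3·9=11664 → min 11664 | T₃..T₅: k=3: 0+918+45·3·34=5508; k=4: 1215+0+45·9·34=14985 → min 5508.
Length 4: T₁..T₄: k=1: 0+11664+10·72·9=18144; k=2: 32400+1215+10·45·9=37665; k=3: 11880+0+10·3·9=12150 → min 12150 | T₂..T₅: k=2: 0+5508+72·45·34=115668; k=3: 9720+918+72·3·34=17982; k=4: 11664+0+72·9·34=33696 → min 17982.
Length 5: T₁..T₅: k=1: 0+17982+10·72·34=42462; k=2: 32400+5508+10·45·34=53208; k=3: 11880+918+10·3·34=13818; k=4: 12150+0+10·9·34=15210 → min 13818.
Optimal order: ((T₁ (T₂ T₃)) (T₄ T₅)) with cost 13818.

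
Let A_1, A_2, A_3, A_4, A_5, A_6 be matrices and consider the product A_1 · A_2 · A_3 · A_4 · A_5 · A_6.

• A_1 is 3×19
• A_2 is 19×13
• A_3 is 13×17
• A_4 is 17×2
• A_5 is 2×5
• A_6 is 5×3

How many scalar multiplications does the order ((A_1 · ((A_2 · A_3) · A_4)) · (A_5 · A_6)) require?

5007

(A_2 · A_3): 19×13 by 13×17 → 19×17, cost 19·13·17 = 4199
((A_2 · A_3) · A_4): 19×17 by 17×2 → 19×2, cost 19·17·2 = 646; cumulative 4845
(A_1 · ((A_2 · A_3) · A_4)): 3×19 by 19×2 → 3×2, cost 3·19·2 = 114; cumulative 4959
(A_5 · A_6): 2×5 by 5×3 → 2×3, cost 2·5·3 = 30
((A_1 · ((A_2 · A_3) · A_4)) · (A_5 · A_6)): 3×2 by 2×3 → 3×3, cost 3·2·3 = 18; cumulative 5007
Total: 5007 scalar multiplications.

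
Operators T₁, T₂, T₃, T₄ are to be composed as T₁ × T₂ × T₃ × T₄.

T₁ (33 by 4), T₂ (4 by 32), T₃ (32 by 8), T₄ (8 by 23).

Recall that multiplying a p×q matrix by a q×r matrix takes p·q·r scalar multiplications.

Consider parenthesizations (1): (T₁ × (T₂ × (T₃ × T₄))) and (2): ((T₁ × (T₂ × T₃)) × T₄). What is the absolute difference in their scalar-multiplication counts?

3716

Order (1) = (T₁ × (T₂ × (T₃ × T₄))): (T₃ × T₄): 32×8 by 8×23 → 32×23, cost 32·8·23 = 5888; (T₂ × (T₃ × T₄)): 4×32 by 32×23 → 4×23, cost 4·32·23 = 2944; cumulative 8832; (T₁ × (T₂ × (T₃ × T₄))): 33×4 by 4×23 → 33×23, cost 33·4·23 = 3036; cumulative 11868. Total 11868.
Order (2) = ((T₁ × (T₂ × T₃)) × T₄): (T₂ × T₃): 4×32 by 32×8 → 4×8, cost 4·32·8 = 1024; (T₁ × (T₂ × T₃)): 33×4 by 4×8 → 33×8, cost 33·4·8 = 1056; cumulative 2080; ((T₁ × (T₂ × T₃)) × T₄): 33×8 by 8×23 → 33×23, cost 33·8·23 = 6072; cumulative 8152. Total 8152.
Difference: |11868 − 8152| = 3716.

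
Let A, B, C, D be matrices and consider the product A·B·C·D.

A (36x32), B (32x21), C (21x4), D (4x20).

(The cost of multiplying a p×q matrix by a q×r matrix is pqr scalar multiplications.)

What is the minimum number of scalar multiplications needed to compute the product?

Adjacent pairs: AB = 36·32·21 = 24192; BC = 32·21·4 = 2688; CD = 21·4·20 = 1680.
Length 3: A..C: k=1: 0+2688+36·32·4=7296; k=2: 24192+0+36·21·4=27216 → min 7296 | B..D: k=2: 0+1680+32·21·20=15120; k=3: 2688+0+32·4·20=5248 → min 5248.
Length 4: A..D: k=1: 0+5248+36·32·20=28288; k=2: 24192+1680+36·21·20=40992; k=3: 7296+0+36·4·20=10176 → min 10176.
Optimal order: ((A·(B·C))·D) with cost 10176.

10176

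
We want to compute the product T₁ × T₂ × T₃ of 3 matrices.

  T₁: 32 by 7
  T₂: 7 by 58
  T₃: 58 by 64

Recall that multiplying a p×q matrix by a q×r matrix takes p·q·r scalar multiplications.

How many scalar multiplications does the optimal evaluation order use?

Order (T₁ × (T₂ × T₃)): (T₂ × T₃): 7×58 by 58×64 → 7×64, cost 7·58·64 = 25984; (T₁ × (T₂ × T₃)): 32×7 by 7×64 → 32×64, cost 32·7·64 = 14336; cumulative 40320. Total 40320.
Order ((T₁ × T₂) × T₃): (T₁ × T₂): 32×7 by 7×58 → 32×58, cost 32·7·58 = 12992; ((T₁ × T₂) × T₃): 32×58 by 58×64 → 32×64, cost 32·58·64 = 118784; cumulative 131776. Total 131776.
Minimum: 40320.

40320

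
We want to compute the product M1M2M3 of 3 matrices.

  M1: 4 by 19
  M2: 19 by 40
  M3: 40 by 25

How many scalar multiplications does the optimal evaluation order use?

Order (M1(M2M3)): (M2M3): 19×40 by 40×25 → 19×25, cost 19·40·25 = 19000; (M1(M2M3)): 4×19 by 19×25 → 4×25, cost 4·19·25 = 1900; cumulative 20900. Total 20900.
Order ((M1M2)M3): (M1M2): 4×19 by 19×40 → 4×40, cost 4·19·40 = 3040; ((M1M2)M3): 4×40 by 40×25 → 4×25, cost 4·40·25 = 4000; cumulative 7040. Total 7040.
Minimum: 7040.

7040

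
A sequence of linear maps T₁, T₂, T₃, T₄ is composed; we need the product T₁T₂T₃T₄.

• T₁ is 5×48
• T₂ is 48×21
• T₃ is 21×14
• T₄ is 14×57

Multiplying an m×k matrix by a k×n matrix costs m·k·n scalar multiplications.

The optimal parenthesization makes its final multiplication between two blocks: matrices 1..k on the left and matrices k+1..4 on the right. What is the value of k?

3

Adjacent pairs: T₁T₂ = 5·48·21 = 5040; T₂T₃ = 48·21·14 = 14112; T₃T₄ = 21·14·57 = 16758.
Length 3: T₁..T₃: k=1: 0+14112+5·48·14=17472; k=2: 5040+0+5·21·14=6510 → min 6510 | T₂..T₄: k=2: 0+16758+48·21·57=74214; k=3: 14112+0+48·14·57=52416 → min 52416.
Top-level splits: k=1: (T₁..T₁)·(T₂..T₄) → 0+52416+5·48·57 = 66096; k=2: (T₁..T₂)·(T₃..T₄) → 5040+16758+5·21·57 = 27783; k=3: (T₁..T₃)·(T₄..T₄) → 6510+0+5·14·57 = 10500.
Best split is after T₃, i.e. k = 3.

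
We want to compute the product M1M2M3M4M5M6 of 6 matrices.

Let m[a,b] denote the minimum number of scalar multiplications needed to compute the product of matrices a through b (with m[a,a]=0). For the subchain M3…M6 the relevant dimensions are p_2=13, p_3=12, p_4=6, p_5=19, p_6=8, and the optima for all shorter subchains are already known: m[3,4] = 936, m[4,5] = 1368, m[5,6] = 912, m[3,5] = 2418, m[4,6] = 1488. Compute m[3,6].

2472

m[3,6] = min over k∈[3,5] of m[3,k]+m[k+1,6]+p_{2}·p_k·p_{6}.
k=3: 0 + 1488 + 13·12·8 = 2736; k=4: 936 + 912 + 13·6·8 = 2472; k=5: 2418 + 0 + 13·19·8 = 4394.
Minimum: 2472 at k=4.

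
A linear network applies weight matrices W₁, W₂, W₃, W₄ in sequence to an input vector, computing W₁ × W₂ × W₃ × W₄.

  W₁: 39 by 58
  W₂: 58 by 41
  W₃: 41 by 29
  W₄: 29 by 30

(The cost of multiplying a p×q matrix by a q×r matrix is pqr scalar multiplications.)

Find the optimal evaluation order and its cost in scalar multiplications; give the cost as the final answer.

Adjacent pairs: W₁W₂ = 39·58·41 = 92742; W₂W₃ = 58·41·29 = 68962; W₃W₄ = 41·29·30 = 35670.
Length 3: W₁..W₃: k=1: 0+68962+39·58·29=134560; k=2: 92742+0+39·41·29=139113 → min 134560 | W₂..W₄: k=2: 0+35670+58·41·30=107010; k=3: 68962+0+58·29·30=119422 → min 107010.
Length 4: W₁..W₄: k=1: 0+107010+39·58·30=174870; k=2: 92742+35670+39·41·30=176382; k=3: 134560+0+39·29·30=168490 → min 168490.
Optimal parenthesization: ((W₁ × (W₂ × W₃)) × W₄) with cost 168490.

168490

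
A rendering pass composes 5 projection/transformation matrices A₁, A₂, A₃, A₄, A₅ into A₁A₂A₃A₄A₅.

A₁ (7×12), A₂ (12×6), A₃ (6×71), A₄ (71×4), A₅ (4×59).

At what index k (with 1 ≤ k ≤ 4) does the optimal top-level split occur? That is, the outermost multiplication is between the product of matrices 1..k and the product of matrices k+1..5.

Adjacent pairs: A₁A₂ = 7·12·6 = 504; A₂A₃ = 12·6·71 = 5112; A₃A₄ = 6·71·4 = 1704; A₄A₅ = 71·4·59 = 16756.
Length 3: A₁..A₃: k=1: 0+5112+7·12·71=11076; k=2: 504+0+7·6·71=3486 → min 3486 | A₂..A₄: k=2: 0+1704+12·6·4=1992; k=3: 5112+0+12·71·4=8520 → min 1992 | A₃..A₅: k=3: 0+16756+6·71·59=41890; k=4: 1704+0+6·4·59=3120 → min 3120.
Length 4: A₁..A₄: k=1: 0+1992+7·12·4=2328; k=2: 504+1704+7·6·4=2376; k=3: 3486+0+7·71·4=5474 → min 2328 | A₂..A₅: k=2: 0+3120+12·6·59=7368; k=3: 5112+16756+12·71·59=72136; k=4: 1992+0+12·4·59=4824 → min 4824.
Top-level splits: k=1: (A₁..A₁)·(A₂..A₅) → 0+4824+7·12·59 = 9780; k=2: (A₁..A₂)·(A₃..A₅) → 504+3120+7·6·59 = 6102; k=3: (A₁..A₃)·(A₄..A₅) → 3486+16756+7·71·59 = 49565; k=4: (A₁..A₄)·(A₅..A₅) → 2328+0+7·4·59 = 3980.
Best split is after A₄, i.e. k = 4.

4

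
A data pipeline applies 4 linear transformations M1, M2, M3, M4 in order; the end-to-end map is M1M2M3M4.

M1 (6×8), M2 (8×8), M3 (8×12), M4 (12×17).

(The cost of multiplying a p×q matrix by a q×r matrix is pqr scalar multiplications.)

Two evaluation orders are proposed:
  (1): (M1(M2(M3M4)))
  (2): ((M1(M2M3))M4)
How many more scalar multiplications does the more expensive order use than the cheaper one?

Order (1) = (M1(M2(M3M4))): (M3M4): 8×12 by 12×17 → 8×17, cost 8·12·17 = 1632; (M2(M3M4)): 8×8 by 8×17 → 8×17, cost 8·8·17 = 1088; cumulative 2720; (M1(M2(M3M4))): 6×8 by 8×17 → 6×17, cost 6·8·17 = 816; cumulative 3536. Total 3536.
Order (2) = ((M1(M2M3))M4): (M2M3): 8×8 by 8×12 → 8×12, cost 8·8·12 = 768; (M1(M2M3)): 6×8 by 8×12 → 6×12, cost 6·8·12 = 576; cumulative 1344; ((M1(M2M3))M4): 6×12 by 12×17 → 6×17, cost 6·12·17 = 1224; cumulative 2568. Total 2568.
Difference: |3536 − 2568| = 968.

968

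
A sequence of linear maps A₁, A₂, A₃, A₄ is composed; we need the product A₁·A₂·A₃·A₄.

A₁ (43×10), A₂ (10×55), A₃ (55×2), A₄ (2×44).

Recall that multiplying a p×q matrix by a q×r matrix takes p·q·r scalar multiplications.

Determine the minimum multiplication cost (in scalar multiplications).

5744

Adjacent pairs: A₁A₂ = 43·10·55 = 23650; A₂A₃ = 10·55·2 = 1100; A₃A₄ = 55·2·44 = 4840.
Length 3: A₁..A₃: k=1: 0+1100+43·10·2=1960; k=2: 23650+0+43·55·2=28380 → min 1960 | A₂..A₄: k=2: 0+4840+10·55·44=29040; k=3: 1100+0+10·2·44=1980 → min 1980.
Length 4: A₁..A₄: k=1: 0+1980+43·10·44=20900; k=2: 23650+4840+43·55·44=132550; k=3: 1960+0+43·2·44=5744 → min 5744.
Optimal order: ((A₁·(A₂·A₃))·A₄) with cost 5744.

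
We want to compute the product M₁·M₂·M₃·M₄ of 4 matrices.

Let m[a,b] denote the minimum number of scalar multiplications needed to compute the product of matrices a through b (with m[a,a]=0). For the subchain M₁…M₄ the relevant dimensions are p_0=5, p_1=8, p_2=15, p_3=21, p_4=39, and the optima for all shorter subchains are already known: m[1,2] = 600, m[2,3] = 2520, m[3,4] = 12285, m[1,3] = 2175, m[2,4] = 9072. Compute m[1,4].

6270

m[1,4] = min over k∈[1,3] of m[1,k]+m[k+1,4]+p_{0}·p_k·p_{4}.
k=1: 0 + 9072 + 5·8·39 = 10632; k=2: 600 + 12285 + 5·15·39 = 15810; k=3: 2175 + 0 + 5·21·39 = 6270.
Minimum: 6270 at k=3.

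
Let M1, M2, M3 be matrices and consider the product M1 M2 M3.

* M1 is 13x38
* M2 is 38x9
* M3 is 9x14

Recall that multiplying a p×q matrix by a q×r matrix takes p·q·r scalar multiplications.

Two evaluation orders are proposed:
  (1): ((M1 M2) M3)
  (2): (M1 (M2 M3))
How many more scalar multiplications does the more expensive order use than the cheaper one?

5620

Order (1) = ((M1 M2) M3): (M1 M2): 13×38 by 38×9 → 13×9, cost 13·38·9 = 4446; ((M1 M2) M3): 13×9 by 9×14 → 13×14, cost 13·9·14 = 1638; cumulative 6084. Total 6084.
Order (2) = (M1 (M2 M3)): (M2 M3): 38×9 by 9×14 → 38×14, cost 38·9·14 = 4788; (M1 (M2 M3)): 13×38 by 38×14 → 13×14, cost 13·38·14 = 6916; cumulative 11704. Total 11704.
Difference: |6084 − 11704| = 5620.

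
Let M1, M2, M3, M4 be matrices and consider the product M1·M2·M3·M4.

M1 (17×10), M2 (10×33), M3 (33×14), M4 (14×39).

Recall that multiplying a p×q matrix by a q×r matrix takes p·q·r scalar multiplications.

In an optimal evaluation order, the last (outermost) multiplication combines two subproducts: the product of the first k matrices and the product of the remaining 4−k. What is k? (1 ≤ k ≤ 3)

3

Adjacent pairs: M1M2 = 17·10·33 = 5610; M2M3 = 10·33·14 = 4620; M3M4 = 33·14·39 = 18018.
Length 3: M1..M3: k=1: 0+4620+17·10·14=7000; k=2: 5610+0+17·33·14=13464 → min 7000 | M2..M4: k=2: 0+18018+10·33·39=30888; k=3: 4620+0+10·14·39=10080 → min 10080.
Top-level splits: k=1: (M1..M1)·(M2..M4) → 0+10080+17·10·39 = 16710; k=2: (M1..M2)·(M3..M4) → 5610+18018+17·33·39 = 45507; k=3: (M1..M3)·(M4..M4) → 7000+0+17·14·39 = 16282.
Best split is after M3, i.e. k = 3.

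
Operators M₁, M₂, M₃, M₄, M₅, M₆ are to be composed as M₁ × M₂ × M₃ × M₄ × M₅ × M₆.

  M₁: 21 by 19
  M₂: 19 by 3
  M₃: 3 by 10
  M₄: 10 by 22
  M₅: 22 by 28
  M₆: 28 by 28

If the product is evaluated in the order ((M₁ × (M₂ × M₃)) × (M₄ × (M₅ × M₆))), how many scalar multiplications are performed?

33848

(M₂ × M₃): 19×3 by 3×10 → 19×10, cost 19·3·10 = 570
(M₁ × (M₂ × M₃)): 21×19 by 19×10 → 21×10, cost 21·19·10 = 3990; cumulative 4560
(M₅ × M₆): 22×28 by 28×28 → 22×28, cost 22·28·28 = 17248
(M₄ × (M₅ × M₆)): 10×22 by 22×28 → 10×28, cost 10·22·28 = 6160; cumulative 23408
((M₁ × (M₂ × M₃)) × (M₄ × (M₅ × M₆))): 21×10 by 10×28 → 21×28, cost 21·10·28 = 5880; cumulative 33848
Total: 33848 scalar multiplications.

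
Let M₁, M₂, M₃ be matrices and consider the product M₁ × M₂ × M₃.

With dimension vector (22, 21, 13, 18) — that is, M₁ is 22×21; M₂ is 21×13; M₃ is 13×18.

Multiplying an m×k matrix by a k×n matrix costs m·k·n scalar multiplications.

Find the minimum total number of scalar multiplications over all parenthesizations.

11154

Order (M₁ × (M₂ × M₃)): (M₂ × M₃): 21×13 by 13×18 → 21×18, cost 21·13·18 = 4914; (M₁ × (M₂ × M₃)): 22×21 by 21×18 → 22×18, cost 22·21·18 = 8316; cumulative 13230. Total 13230.
Order ((M₁ × M₂) × M₃): (M₁ × M₂): 22×21 by 21×13 → 22×13, cost 22·21·13 = 6006; ((M₁ × M₂) × M₃): 22×13 by 13×18 → 22×18, cost 22·13·18 = 5148; cumulative 11154. Total 11154.
Minimum: 11154.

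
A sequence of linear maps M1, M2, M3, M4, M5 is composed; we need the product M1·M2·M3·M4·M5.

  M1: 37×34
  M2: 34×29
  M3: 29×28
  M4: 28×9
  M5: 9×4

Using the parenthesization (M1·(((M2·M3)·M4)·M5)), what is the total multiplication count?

(M2·M3): 34×29 by 29×28 → 34×28, cost 34·29·28 = 27608
((M2·M3)·M4): 34×28 by 28×9 → 34×9, cost 34·28·9 = 8568; cumulative 36176
(((M2·M3)·M4)·M5): 34×9 by 9×4 → 34×4, cost 34·9·4 = 1224; cumulative 37400
(M1·(((M2·M3)·M4)·M5)): 37×34 by 34×4 → 37×4, cost 37·34·4 = 5032; cumulative 42432
Total: 42432 scalar multiplications.

42432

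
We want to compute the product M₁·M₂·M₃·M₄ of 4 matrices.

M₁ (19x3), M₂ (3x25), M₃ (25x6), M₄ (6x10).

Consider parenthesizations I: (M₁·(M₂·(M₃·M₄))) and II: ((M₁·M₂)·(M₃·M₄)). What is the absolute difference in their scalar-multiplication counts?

4855

Order I = (M₁·(M₂·(M₃·M₄))): (M₃·M₄): 25×6 by 6×10 → 25×10, cost 25·6·10 = 1500; (M₂·(M₃·M₄)): 3×25 by 25×10 → 3×10, cost 3·25·10 = 750; cumulative 2250; (M₁·(M₂·(M₃·M₄))): 19×3 by 3×10 → 19×10, cost 19·3·10 = 570; cumulative 2820. Total 2820.
Order II = ((M₁·M₂)·(M₃·M₄)): (M₁·M₂): 19×3 by 3×25 → 19×25, cost 19·3·25 = 1425; (M₃·M₄): 25×6 by 6×10 → 25×10, cost 25·6·10 = 1500; ((M₁·M₂)·(M₃·M₄)): 19×25 by 25×10 → 19×10, cost 19·25·10 = 4750; cumulative 7675. Total 7675.
Difference: |2820 − 7675| = 4855.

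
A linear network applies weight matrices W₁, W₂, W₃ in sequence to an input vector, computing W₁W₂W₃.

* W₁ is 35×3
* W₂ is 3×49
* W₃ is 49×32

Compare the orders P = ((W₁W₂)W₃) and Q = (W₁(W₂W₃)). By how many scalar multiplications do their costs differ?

Order P = ((W₁W₂)W₃): (W₁W₂): 35×3 by 3×49 → 35×49, cost 35·3·49 = 5145; ((W₁W₂)W₃): 35×49 by 49×32 → 35×32, cost 35·49·32 = 54880; cumulative 60025. Total 60025.
Order Q = (W₁(W₂W₃)): (W₂W₃): 3×49 by 49×32 → 3×32, cost 3·49·32 = 4704; (W₁(W₂W₃)): 35×3 by 3×32 → 35×32, cost 35·3·32 = 3360; cumulative 8064. Total 8064.
Difference: |60025 − 8064| = 51961.

51961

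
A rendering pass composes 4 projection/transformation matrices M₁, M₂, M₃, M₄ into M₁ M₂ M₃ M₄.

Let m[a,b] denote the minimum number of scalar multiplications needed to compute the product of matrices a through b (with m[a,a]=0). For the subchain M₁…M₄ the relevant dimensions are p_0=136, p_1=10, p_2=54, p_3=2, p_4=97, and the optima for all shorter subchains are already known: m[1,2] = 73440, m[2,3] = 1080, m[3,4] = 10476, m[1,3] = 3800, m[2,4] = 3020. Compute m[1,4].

30184

m[1,4] = min over k∈[1,3] of m[1,k]+m[k+1,4]+p_{0}·p_k·p_{4}.
k=1: 0 + 3020 + 136·10·97 = 134940; k=2: 73440 + 10476 + 136·54·97 = 796284; k=3: 3800 + 0 + 136·2·97 = 30184.
Minimum: 30184 at k=3.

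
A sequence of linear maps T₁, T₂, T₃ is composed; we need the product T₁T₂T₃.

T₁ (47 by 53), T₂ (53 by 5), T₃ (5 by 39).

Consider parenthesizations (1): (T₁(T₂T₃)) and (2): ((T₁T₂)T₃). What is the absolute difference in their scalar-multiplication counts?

85864

Order (1) = (T₁(T₂T₃)): (T₂T₃): 53×5 by 5×39 → 53×39, cost 53·5·39 = 10335; (T₁(T₂T₃)): 47×53 by 53×39 → 47×39, cost 47·53·39 = 97149; cumulative 107484. Total 107484.
Order (2) = ((T₁T₂)T₃): (T₁T₂): 47×53 by 53×5 → 47×5, cost 47·53·5 = 12455; ((T₁T₂)T₃): 47×5 by 5×39 → 47×39, cost 47·5·39 = 9165; cumulative 21620. Total 21620.
Difference: |107484 − 21620| = 85864.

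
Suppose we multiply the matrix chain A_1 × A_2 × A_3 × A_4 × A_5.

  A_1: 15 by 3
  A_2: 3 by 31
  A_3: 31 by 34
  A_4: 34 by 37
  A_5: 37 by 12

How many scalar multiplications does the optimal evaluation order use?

Adjacent pairs: A_1A_2 = 15·3·31 = 1395; A_2A_3 = 3·31·34 = 3162; A_3A_4 = 31·34·37 = 38998; A_4A_5 = 34·37·12 = 15096.
Length 3: A_1..A_3: k=1: 0+3162+15·3·34=4692; k=2: 1395+0+15·31·34=17205 → min 4692 | A_2..A_4: k=2: 0+38998+3·31·37=42439; k=3: 3162+0+3·34·37=6936 → min 6936 | A_3..A_5: k=3: 0+15096+31·34·12=27744; k=4: 38998+0+31·37·12=52762 → min 27744.
Length 4: A_1..A_4: k=1: 0+6936+15·3·37=8601; k=2: 1395+38998+15·31·37=57598; k=3: 4692+0+15·34·37=23562 → min 8601 | A_2..A_5: k=2: 0+27744+3·31·12=28860; k=3: 3162+15096+3·34·12=19482; k=4: 6936+0+3·37·12=8268 → min 8268.
Length 5: A_1..A_5: k=1: 0+8268+15·3·12=8808; k=2: 1395+27744+15·31·12=34719; k=3: 4692+15096+15·34·12=25908; k=4: 8601+0+15·37·12=15261 → min 8808.
Optimal order: (A_1 × (((A_2 × A_3) × A_4) × A_5)) with cost 8808.

8808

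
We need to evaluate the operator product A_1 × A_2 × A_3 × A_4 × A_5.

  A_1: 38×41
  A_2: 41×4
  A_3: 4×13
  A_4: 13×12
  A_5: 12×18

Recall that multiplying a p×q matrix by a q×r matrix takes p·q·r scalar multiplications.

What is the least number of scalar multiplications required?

10456

Adjacent pairs: A_1A_2 = 38·41·4 = 6232; A_2A_3 = 41·4·13 = 2132; A_3A_4 = 4·13·12 = 624; A_4A_5 = 13·12·18 = 2808.
Length 3: A_1..A_3: k=1: 0+2132+38·41·13=22386; k=2: 6232+0+38·4·13=8208 → min 8208 | A_2..A_4: k=2: 0+624+41·4·12=2592; k=3: 2132+0+41·13·12=8528 → min 2592 | A_3..A_5: k=3: 0+2808+4·13·18=3744; k=4: 624+0+4·12·18=1488 → min 1488.
Length 4: A_1..A_4: k=1: 0+2592+38·41·12=21288; k=2: 6232+624+38·4·12=8680; k=3: 8208+0+38·13·12=14136 → min 8680 | A_2..A_5: k=2: 0+1488+41·4·18=4440; k=3: 2132+2808+41·13·18=14534; k=4: 2592+0+41·12·18=11448 → min 4440.
Length 5: A_1..A_5: k=1: 0+4440+38·41·18=32484; k=2: 6232+1488+38·4·18=10456; k=3: 8208+2808+38·13·18=19908; k=4: 8680+0+38·12·18=16888 → min 10456.
Optimal order: ((A_1 × A_2) × ((A_3 × A_4) × A_5)) with cost 10456.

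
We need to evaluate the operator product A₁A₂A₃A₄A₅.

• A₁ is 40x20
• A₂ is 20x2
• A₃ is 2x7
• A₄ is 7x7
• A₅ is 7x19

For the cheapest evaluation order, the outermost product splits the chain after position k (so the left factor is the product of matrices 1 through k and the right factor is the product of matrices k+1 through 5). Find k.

Adjacent pairs: A₁A₂ = 40·20·2 = 1600; A₂A₃ = 20·2·7 = 280; A₃A₄ = 2·7·7 = 98; A₄A₅ = 7·7·19 = 931.
Length 3: A₁..A₃: k=1: 0+280+40·20·7=5880; k=2: 1600+0+40·2·7=2160 → min 2160 | A₂..A₄: k=2: 0+98+20·2·7=378; k=3: 280+0+20·7·7=1260 → min 378 | A₃..A₅: k=3: 0+931+2·7·19=1197; k=4: 98+0+2·7·19=364 → min 364.
Length 4: A₁..A₄: k=1: 0+378+40·20·7=5978; k=2: 1600+98+40·2·7=2258; k=3: 2160+0+40·7·7=4120 → min 2258 | A₂..A₅: k=2: 0+364+20·2·19=1124; k=3: 280+931+20·7·19=3871; k=4: 378+0+20·7·19=3038 → min 1124.
Top-level splits: k=1: (A₁..A₁)·(A₂..A₅) → 0+1124+40·20·19 = 16324; k=2: (A₁..A₂)·(A₃..A₅) → 1600+364+40·2·19 = 3484; k=3: (A₁..A₃)·(A₄..A₅) → 2160+931+40·7·19 = 8411; k=4: (A₁..A₄)·(A₅..A₅) → 2258+0+40·7·19 = 7578.
Best split is after A₂, i.e. k = 2.

2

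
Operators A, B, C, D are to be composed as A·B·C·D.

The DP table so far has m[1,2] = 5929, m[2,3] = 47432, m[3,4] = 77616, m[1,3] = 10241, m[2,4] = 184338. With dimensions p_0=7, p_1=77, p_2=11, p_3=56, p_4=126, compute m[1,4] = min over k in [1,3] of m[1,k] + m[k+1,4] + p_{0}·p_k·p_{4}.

m[1,4] = min over k∈[1,3] of m[1,k]+m[k+1,4]+p_{0}·p_k·p_{4}.
k=1: 0 + 184338 + 7·77·126 = 252252; k=2: 5929 + 77616 + 7·11·126 = 93247; k=3: 10241 + 0 + 7·56·126 = 59633.
Minimum: 59633 at k=3.

59633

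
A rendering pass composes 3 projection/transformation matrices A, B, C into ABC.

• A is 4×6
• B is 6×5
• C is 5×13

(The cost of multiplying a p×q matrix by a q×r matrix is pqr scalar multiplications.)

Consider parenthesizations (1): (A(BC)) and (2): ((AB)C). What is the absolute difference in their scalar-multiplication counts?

Order (1) = (A(BC)): (BC): 6×5 by 5×13 → 6×13, cost 6·5·13 = 390; (A(BC)): 4×6 by 6×13 → 4×13, cost 4·6·13 = 312; cumulative 702. Total 702.
Order (2) = ((AB)C): (AB): 4×6 by 6×5 → 4×5, cost 4·6·5 = 120; ((AB)C): 4×5 by 5×13 → 4×13, cost 4·5·13 = 260; cumulative 380. Total 380.
Difference: |702 − 380| = 322.

322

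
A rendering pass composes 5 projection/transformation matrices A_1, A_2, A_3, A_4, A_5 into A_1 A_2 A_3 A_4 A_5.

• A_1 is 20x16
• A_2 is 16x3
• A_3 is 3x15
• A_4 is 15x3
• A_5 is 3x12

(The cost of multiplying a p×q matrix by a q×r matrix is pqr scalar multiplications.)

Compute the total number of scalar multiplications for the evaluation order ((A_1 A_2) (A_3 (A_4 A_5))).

2760

(A_1 A_2): 20×16 by 16×3 → 20×3, cost 20·16·3 = 960
(A_4 A_5): 15×3 by 3×12 → 15×12, cost 15·3·12 = 540
(A_3 (A_4 A_5)): 3×15 by 15×12 → 3×12, cost 3·15·12 = 540; cumulative 1080
((A_1 A_2) (A_3 (A_4 A_5))): 20×3 by 3×12 → 20×12, cost 20·3·12 = 720; cumulative 2760
Total: 2760 scalar multiplications.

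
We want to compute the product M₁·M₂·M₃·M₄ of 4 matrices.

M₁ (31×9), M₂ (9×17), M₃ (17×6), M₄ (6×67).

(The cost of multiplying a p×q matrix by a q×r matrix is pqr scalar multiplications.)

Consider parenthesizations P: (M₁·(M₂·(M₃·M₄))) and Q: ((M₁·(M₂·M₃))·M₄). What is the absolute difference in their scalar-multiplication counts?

Order P = (M₁·(M₂·(M₃·M₄))): (M₃·M₄): 17×6 by 6×67 → 17×67, cost 17·6·67 = 6834; (M₂·(M₃·M₄)): 9×17 by 17×67 → 9×67, cost 9·17·67 = 10251; cumulative 17085; (M₁·(M₂·(M₃·M₄))): 31×9 by 9×67 → 31×67, cost 31·9·67 = 18693; cumulative 35778. Total 35778.
Order Q = ((M₁·(M₂·M₃))·M₄): (M₂·M₃): 9×17 by 17×6 → 9×6, cost 9·17·6 = 918; (M₁·(M₂·M₃)): 31×9 by 9×6 → 31×6, cost 31·9·6 = 1674; cumulative 2592; ((M₁·(M₂·M₃))·M₄): 31×6 by 6×67 → 31×67, cost 31·6·67 = 12462; cumulative 15054. Total 15054.
Difference: |35778 − 15054| = 20724.

20724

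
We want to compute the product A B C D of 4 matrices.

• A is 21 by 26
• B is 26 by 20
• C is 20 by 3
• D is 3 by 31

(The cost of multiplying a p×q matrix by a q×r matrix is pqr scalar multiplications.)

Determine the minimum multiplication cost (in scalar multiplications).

5151

Adjacent pairs: AB = 21·26·20 = 10920; BC = 26·20·3 = 1560; CD = 20·3·31 = 1860.
Length 3: A..C: k=1: 0+1560+21·26·3=3198; k=2: 10920+0+21·20·3=12180 → min 3198 | B..D: k=2: 0+1860+26·20·31=17980; k=3: 1560+0+26·3·31=3978 → min 3978.
Length 4: A..D: k=1: 0+3978+21·26·31=20904; k=2: 10920+1860+21·20·31=25800; k=3: 3198+0+21·3·31=5151 → min 5151.
Optimal order: ((A (B C)) D) with cost 5151.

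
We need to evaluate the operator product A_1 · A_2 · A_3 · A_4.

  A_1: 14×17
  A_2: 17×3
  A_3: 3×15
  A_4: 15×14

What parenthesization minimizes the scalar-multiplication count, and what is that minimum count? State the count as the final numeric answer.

1932

Adjacent pairs: A_1A_2 = 14·17·3 = 714; A_2A_3 = 17·3·15 = 765; A_3A_4 = 3·15·14 = 630.
Length 3: A_1..A_3: k=1: 0+765+14·17·15=4335; k=2: 714+0+14·3·15=1344 → min 1344 | A_2..A_4: k=2: 0+630+17·3·14=1344; k=3: 765+0+17·15·14=4335 → min 1344.
Length 4: A_1..A_4: k=1: 0+1344+14·17·14=4676; k=2: 714+630+14·3·14=1932; k=3: 1344+0+14·15·14=4284 → min 1932.
Optimal parenthesization: ((A_1 · A_2) · (A_3 · A_4)) with cost 1932.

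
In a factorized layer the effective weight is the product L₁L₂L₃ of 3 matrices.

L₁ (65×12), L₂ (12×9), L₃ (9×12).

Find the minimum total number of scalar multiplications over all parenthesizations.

10656

Order (L₁(L₂L₃)): (L₂L₃): 12×9 by 9×12 → 12×12, cost 12·9·12 = 1296; (L₁(L₂L₃)): 65×12 by 12×12 → 65×12, cost 65·12·12 = 9360; cumulative 10656. Total 10656.
Order ((L₁L₂)L₃): (L₁L₂): 65×12 by 12×9 → 65×9, cost 65·12·9 = 7020; ((L₁L₂)L₃): 65×9 by 9×12 → 65×12, cost 65·9·12 = 7020; cumulative 14040. Total 14040.
Minimum: 10656.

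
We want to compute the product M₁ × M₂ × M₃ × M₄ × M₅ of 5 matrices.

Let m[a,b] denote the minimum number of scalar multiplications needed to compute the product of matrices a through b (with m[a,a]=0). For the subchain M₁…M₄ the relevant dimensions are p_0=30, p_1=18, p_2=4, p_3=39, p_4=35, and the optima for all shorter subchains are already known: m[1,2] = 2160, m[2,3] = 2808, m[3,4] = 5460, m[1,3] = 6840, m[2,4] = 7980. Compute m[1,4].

m[1,4] = min over k∈[1,3] of m[1,k]+m[k+1,4]+p_{0}·p_k·p_{4}.
k=1: 0 + 7980 + 30·18·35 = 26880; k=2: 2160 + 5460 + 30·4·35 = 11820; k=3: 6840 + 0 + 30·39·35 = 47790.
Minimum: 11820 at k=2.

11820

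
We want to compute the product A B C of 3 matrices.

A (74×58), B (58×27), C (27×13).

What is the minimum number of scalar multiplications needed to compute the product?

76154

Order (A (B C)): (B C): 58×27 by 27×13 → 58×13, cost 58·27·13 = 20358; (A (B C)): 74×58 by 58×13 → 74×13, cost 74·58·13 = 55796; cumulative 76154. Total 76154.
Order ((A B) C): (A B): 74×58 by 58×27 → 74×27, cost 74·58·27 = 115884; ((A B) C): 74×27 by 27×13 → 74×13, cost 74·27·13 = 25974; cumulative 141858. Total 141858.
Minimum: 76154.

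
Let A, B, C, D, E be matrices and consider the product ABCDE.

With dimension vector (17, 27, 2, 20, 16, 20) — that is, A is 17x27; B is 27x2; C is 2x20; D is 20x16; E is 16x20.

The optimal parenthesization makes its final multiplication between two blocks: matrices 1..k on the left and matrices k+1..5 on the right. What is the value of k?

2

Adjacent pairs: AB = 17·27·2 = 918; BC = 27·2·20 = 1080; CD = 2·20·16 = 640; DE = 20·16·20 = 6400.
Length 3: A..C: k=1: 0+1080+17·27·20=10260; k=2: 918+0+17·2·20=1598 → min 1598 | B..D: k=2: 0+640+27·2·16=1504; k=3: 1080+0+27·20·16=9720 → min 1504 | C..E: k=3: 0+6400+2·20·20=7200; k=4: 640+0+2·16·20=1280 → min 1280.
Length 4: A..D: k=1: 0+1504+17·27·16=8848; k=2: 918+640+17·2·16=2102; k=3: 1598+0+17·20·16=7038 → min 2102 | B..E: k=2: 0+1280+27·2·20=2360; k=3: 1080+6400+27·20·20=18280; k=4: 1504+0+27·16·20=10144 → min 2360.
Top-level splits: k=1: (A..A)·(B..E) → 0+2360+17·27·20 = 11540; k=2: (A..B)·(C..E) → 918+1280+17·2·20 = 2878; k=3: (A..C)·(D..E) → 1598+6400+17·20·20 = 14798; k=4: (A..D)·(E..E) → 2102+0+17·16·20 = 7542.
Best split is after B, i.e. k = 2.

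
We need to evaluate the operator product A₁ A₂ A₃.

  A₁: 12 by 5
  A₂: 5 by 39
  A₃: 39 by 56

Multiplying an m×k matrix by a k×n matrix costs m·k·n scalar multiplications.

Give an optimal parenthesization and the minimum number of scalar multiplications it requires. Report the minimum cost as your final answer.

14280

(A₁ (A₂ A₃)): cost 14280.
((A₁ A₂) A₃): cost 28548.
Optimal: (A₁ (A₂ A₃)) with cost 14280.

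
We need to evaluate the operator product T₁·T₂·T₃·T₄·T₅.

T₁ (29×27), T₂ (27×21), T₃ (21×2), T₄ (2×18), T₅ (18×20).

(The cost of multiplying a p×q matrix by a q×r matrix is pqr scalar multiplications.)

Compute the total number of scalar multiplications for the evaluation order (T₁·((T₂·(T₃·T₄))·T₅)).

36342

(T₃·T₄): 21×2 by 2×18 → 21×18, cost 21·2·18 = 756
(T₂·(T₃·T₄)): 27×21 by 21×18 → 27×18, cost 27·21·18 = 10206; cumulative 10962
((T₂·(T₃·T₄))·T₅): 27×18 by 18×20 → 27×20, cost 27·18·20 = 9720; cumulative 20682
(T₁·((T₂·(T₃·T₄))·T₅)): 29×27 by 27×20 → 29×20, cost 29·27·20 = 15660; cumulative 36342
Total: 36342 scalar multiplications.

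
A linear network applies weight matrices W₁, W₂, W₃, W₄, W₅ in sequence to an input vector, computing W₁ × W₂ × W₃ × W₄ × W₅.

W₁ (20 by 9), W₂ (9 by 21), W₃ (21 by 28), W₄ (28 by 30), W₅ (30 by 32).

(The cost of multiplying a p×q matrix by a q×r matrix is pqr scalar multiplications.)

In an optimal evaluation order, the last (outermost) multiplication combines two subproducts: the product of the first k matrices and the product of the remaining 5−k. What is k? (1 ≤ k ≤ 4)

Adjacent pairs: W₁W₂ = 20·9·21 = 3780; W₂W₃ = 9·21·28 = 5292; W₃W₄ = 21·28·30 = 17640; W₄W₅ = 28·30·32 = 26880.
Length 3: W₁..W₃: k=1: 0+5292+20·9·28=10332; k=2: 3780+0+20·21·28=15540 → min 10332 | W₂..W₄: k=2: 0+17640+9·21·30=23310; k=3: 5292+0+9·28·30=12852 → min 12852 | W₃..W₅: k=3: 0+26880+21·28·32=45696; k=4: 17640+0+21·30·32=37800 → min 37800.
Length 4: W₁..W₄: k=1: 0+12852+20·9·30=18252; k=2: 3780+17640+20·21·30=34020; k=3: 10332+0+20·28·30=27132 → min 18252 | W₂..W₅: k=2: 0+37800+9·21·32=43848; k=3: 5292+26880+9·28·32=40236; k=4: 12852+0+9·30·32=21492 → min 21492.
Top-level splits: k=1: (W₁..W₁)·(W₂..W₅) → 0+21492+20·9·32 = 27252; k=2: (W₁..W₂)·(W₃..W₅) → 3780+37800+20·21·32 = 55020; k=3: (W₁..W₃)·(W₄..W₅) → 10332+26880+20·28·32 = 55132; k=4: (W₁..W₄)·(W₅..W₅) → 18252+0+20·30·32 = 37452.
Best split is after W₁, i.e. k = 1.

1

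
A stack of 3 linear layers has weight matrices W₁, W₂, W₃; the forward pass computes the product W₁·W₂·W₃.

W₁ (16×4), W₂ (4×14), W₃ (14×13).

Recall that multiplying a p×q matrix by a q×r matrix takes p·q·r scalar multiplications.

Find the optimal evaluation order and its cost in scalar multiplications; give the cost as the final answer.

1560

(W₁·(W₂·W₃)): cost 1560.
((W₁·W₂)·W₃): cost 3808.
Optimal: (W₁·(W₂·W₃)) with cost 1560.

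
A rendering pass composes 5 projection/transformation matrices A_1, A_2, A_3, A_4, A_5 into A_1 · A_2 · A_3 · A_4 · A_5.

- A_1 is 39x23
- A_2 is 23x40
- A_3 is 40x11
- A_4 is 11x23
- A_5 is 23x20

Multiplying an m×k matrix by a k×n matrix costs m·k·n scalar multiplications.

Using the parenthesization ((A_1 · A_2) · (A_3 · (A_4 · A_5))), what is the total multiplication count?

(A_1 · A_2): 39×23 by 23×40 → 39×40, cost 39·23·40 = 35880
(A_4 · A_5): 11×23 by 23×20 → 11×20, cost 11·23·20 = 5060
(A_3 · (A_4 · A_5)): 40×11 by 11×20 → 40×20, cost 40·11·20 = 8800; cumulative 13860
((A_1 · A_2) · (A_3 · (A_4 · A_5))): 39×40 by 40×20 → 39×20, cost 39·40·20 = 31200; cumulative 80940
Total: 80940 scalar multiplications.

80940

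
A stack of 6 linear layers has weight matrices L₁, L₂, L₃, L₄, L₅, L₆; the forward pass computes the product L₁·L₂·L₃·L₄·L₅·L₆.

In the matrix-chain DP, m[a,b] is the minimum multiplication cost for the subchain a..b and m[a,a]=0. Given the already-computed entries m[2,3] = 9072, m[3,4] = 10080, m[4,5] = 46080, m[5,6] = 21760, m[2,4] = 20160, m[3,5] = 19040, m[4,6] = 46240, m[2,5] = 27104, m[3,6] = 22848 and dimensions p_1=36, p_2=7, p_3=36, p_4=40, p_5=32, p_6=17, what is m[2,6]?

m[2,6] = min over k∈[2,5] of m[2,k]+m[k+1,6]+p_{1}·p_k·p_{6}.
k=2: 0 + 22848 + 36·7·17 = 27132; k=3: 9072 + 46240 + 36·36·17 = 77344; k=4: 20160 + 21760 + 36·40·17 = 66400; k=5: 27104 + 0 + 36·32·17 = 46688.
Minimum: 27132 at k=2.

27132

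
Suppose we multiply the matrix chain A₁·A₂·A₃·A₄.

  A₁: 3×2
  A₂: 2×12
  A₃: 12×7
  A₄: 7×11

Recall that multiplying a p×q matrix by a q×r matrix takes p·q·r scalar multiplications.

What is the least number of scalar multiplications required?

Adjacent pairs: A₁A₂ = 3·2·12 = 72; A₂A₃ = 2·12·7 = 168; A₃A₄ = 12·7·11 = 924.
Length 3: A₁..A₃: k=1: 0+168+3·2·7=210; k=2: 72+0+3·12·7=324 → min 210 | A₂..A₄: k=2: 0+924+2·12·11=1188; k=3: 168+0+2·7·11=322 → min 322.
Length 4: A₁..A₄: k=1: 0+322+3·2·11=388; k=2: 72+924+3·12·11=1392; k=3: 210+0+3·7·11=441 → min 388.
Optimal order: (A₁·((A₂·A₃)·A₄)) with cost 388.

388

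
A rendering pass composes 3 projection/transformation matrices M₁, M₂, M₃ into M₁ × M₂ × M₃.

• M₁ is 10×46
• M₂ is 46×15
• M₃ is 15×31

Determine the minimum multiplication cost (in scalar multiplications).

Order (M₁ × (M₂ × M₃)): (M₂ × M₃): 46×15 by 15×31 → 46×31, cost 46·15·31 = 21390; (M₁ × (M₂ × M₃)): 10×46 by 46×31 → 10×31, cost 10·46·31 = 14260; cumulative 35650. Total 35650.
Order ((M₁ × M₂) × M₃): (M₁ × M₂): 10×46 by 46×15 → 10×15, cost 10·46·15 = 6900; ((M₁ × M₂) × M₃): 10×15 by 15×31 → 10×31, cost 10·15·31 = 4650; cumulative 11550. Total 11550.
Minimum: 11550.

11550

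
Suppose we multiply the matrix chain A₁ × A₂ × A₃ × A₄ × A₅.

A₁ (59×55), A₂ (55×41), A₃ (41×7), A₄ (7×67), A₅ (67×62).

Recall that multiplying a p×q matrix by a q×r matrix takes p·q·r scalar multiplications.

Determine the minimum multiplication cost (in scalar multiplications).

93184

Adjacent pairs: A₁A₂ = 59·55·41 = 133045; A₂A₃ = 55·41·7 = 15785; A₃A₄ = 41·7·67 = 19229; A₄A₅ = 7·67·62 = 29078.
Length 3: A₁..A₃: k=1: 0+15785+59·55·7=38500; k=2: 133045+0+59·41·7=149978 → min 38500 | A₂..A₄: k=2: 0+19229+55·41·67=170314; k=3: 15785+0+55·7·67=41580 → min 41580 | A₃..A₅: k=3: 0+29078+41·7·62=46872; k=4: 19229+0+41·67·62=189543 → min 46872.
Length 4: A₁..A₄: k=1: 0+41580+59·55·67=258995; k=2: 133045+19229+59·41·67=314347; k=3: 38500+0+59·7·67=66171 → min 66171 | A₂..A₅: k=2: 0+46872+55·41·62=186682; k=3: 15785+29078+55·7·62=68733; k=4: 41580+0+55·67·62=270050 → min 68733.
Length 5: A₁..A₅: k=1: 0+68733+59·55·62=269923; k=2: 133045+46872+59·41·62=329895; k=3: 38500+29078+59·7·62=93184; k=4: 66171+0+59·67·62=311257 → min 93184.
Optimal order: ((A₁ × (A₂ × A₃)) × (A₄ × A₅)) with cost 93184.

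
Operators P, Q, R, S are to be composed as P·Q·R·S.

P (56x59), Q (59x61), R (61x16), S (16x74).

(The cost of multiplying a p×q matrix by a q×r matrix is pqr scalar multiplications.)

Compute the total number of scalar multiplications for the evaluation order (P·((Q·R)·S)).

(Q·R): 59×61 by 61×16 → 59×16, cost 59·61·16 = 57584
((Q·R)·S): 59×16 by 16×74 → 59×74, cost 59·16·74 = 69856; cumulative 127440
(P·((Q·R)·S)): 56×59 by 59×74 → 56×74, cost 56·59·74 = 244496; cumulative 371936
Total: 371936 scalar multiplications.

371936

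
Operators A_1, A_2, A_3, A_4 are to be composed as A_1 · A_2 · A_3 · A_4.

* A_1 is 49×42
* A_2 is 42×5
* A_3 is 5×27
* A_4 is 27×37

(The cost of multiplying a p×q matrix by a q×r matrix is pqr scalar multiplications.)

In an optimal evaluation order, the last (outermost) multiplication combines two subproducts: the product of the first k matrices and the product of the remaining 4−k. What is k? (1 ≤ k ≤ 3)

Adjacent pairs: A_1A_2 = 49·42·5 = 10290; A_2A_3 = 42·5·27 = 5670; A_3A_4 = 5·27·37 = 4995.
Length 3: A_1..A_3: k=1: 0+5670+49·42·27=61236; k=2: 10290+0+49·5·27=16905 → min 16905 | A_2..A_4: k=2: 0+4995+42·5·37=12765; k=3: 5670+0+42·27·37=47628 → min 12765.
Top-level splits: k=1: (A_1..A_1)·(A_2..A_4) → 0+12765+49·42·37 = 88911; k=2: (A_1..A_2)·(A_3..A_4) → 10290+4995+49·5·37 = 24350; k=3: (A_1..A_3)·(A_4..A_4) → 16905+0+49·27·37 = 65856.
Best split is after A_2, i.e. k = 2.

2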